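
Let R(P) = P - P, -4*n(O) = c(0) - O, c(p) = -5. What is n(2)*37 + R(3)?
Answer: 259/4 ≈ 64.750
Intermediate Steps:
n(O) = 5/4 + O/4 (n(O) = -(-5 - O)/4 = 5/4 + O/4)
R(P) = 0
n(2)*37 + R(3) = (5/4 + (¼)*2)*37 + 0 = (5/4 + ½)*37 + 0 = (7/4)*37 + 0 = 259/4 + 0 = 259/4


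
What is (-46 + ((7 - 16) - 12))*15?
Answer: -1005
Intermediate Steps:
(-46 + ((7 - 16) - 12))*15 = (-46 + (-9 - 12))*15 = (-46 - 21)*15 = -67*15 = -1005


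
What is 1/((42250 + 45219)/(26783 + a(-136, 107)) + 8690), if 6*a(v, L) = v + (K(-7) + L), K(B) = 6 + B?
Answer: 26778/232788289 ≈ 0.00011503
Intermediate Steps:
a(v, L) = -⅙ + L/6 + v/6 (a(v, L) = (v + ((6 - 7) + L))/6 = (v + (-1 + L))/6 = (-1 + L + v)/6 = -⅙ + L/6 + v/6)
1/((42250 + 45219)/(26783 + a(-136, 107)) + 8690) = 1/((42250 + 45219)/(26783 + (-⅙ + (⅙)*107 + (⅙)*(-136))) + 8690) = 1/(87469/(26783 + (-⅙ + 107/6 - 68/3)) + 8690) = 1/(87469/(26783 - 5) + 8690) = 1/(87469/26778 + 8690) = 1/(232788289/26778) = 26778/232788289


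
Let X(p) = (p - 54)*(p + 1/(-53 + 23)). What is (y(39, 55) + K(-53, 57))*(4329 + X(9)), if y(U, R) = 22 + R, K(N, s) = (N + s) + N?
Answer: 109914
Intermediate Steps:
K(N, s) = s + 2*N
X(p) = (-54 + p)*(-1/30 + p) (X(p) = (-54 + p)*(p + 1/(-30)) = (-54 + p)*(p - 1/30) = (-54 + p)*(-1/30 + p))
(y(39, 55) + K(-53, 57))*(4329 + X(9)) = ((22 + 55) + (57 + 2*(-53)))*(4329 + (9/5 + 9**2 - 1621/30*9)) = (77 + (57 - 106))*(4329 + (9/5 + 81 - 4863/10)) = (77 - 49)*(4329 - 807/2) = 28*(7851/2) = 109914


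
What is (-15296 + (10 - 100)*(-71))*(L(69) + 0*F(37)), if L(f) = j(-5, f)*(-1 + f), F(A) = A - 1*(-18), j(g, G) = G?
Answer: -41786952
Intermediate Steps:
F(A) = 18 + A (F(A) = A + 18 = 18 + A)
L(f) = f*(-1 + f)
(-15296 + (10 - 100)*(-71))*(L(69) + 0*F(37)) = (-15296 + (10 - 100)*(-71))*(69*(-1 + 69) + 0*(18 + 37)) = (-15296 - 90*(-71))*(69*68 + 0*55) = (-15296 + 6390)*(4692 + 0) = -8906*4692 = -41786952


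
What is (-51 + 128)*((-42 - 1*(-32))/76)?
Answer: -385/38 ≈ -10.132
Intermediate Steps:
(-51 + 128)*((-42 - 1*(-32))/76) = 77*((-42 + 32)*(1/76)) = 77*(-10*1/76) = 77*(-5/38) = -385/38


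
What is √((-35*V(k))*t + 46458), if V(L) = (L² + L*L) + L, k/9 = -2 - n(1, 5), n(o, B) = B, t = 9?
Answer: 3*I*√270463 ≈ 1560.2*I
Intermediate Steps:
k = -63 (k = 9*(-2 - 1*5) = 9*(-2 - 5) = 9*(-7) = -63)
V(L) = L + 2*L² (V(L) = (L² + L²) + L = 2*L² + L = L + 2*L²)
√((-35*V(k))*t + 46458) = √(-(-2205)*(1 + 2*(-63))*9 + 46458) = √(-(-2205)*(1 - 126)*9 + 46458) = √(-(-2205)*(-125)*9 + 46458) = √(-35*7875*9 + 46458) = √(-275625*9 + 46458) = √(-2480625 + 46458) = √(-2434167) = 3*I*√270463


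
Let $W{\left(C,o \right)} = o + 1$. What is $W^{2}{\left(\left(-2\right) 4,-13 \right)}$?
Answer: $144$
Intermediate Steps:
$W{\left(C,o \right)} = 1 + o$
$W^{2}{\left(\left(-2\right) 4,-13 \right)} = \left(1 - 13\right)^{2} = \left(-12\right)^{2} = 144$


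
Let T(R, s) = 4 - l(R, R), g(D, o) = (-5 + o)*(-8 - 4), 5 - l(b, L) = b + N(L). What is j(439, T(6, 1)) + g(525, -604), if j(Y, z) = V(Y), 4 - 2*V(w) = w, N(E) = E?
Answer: 14181/2 ≈ 7090.5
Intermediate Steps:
l(b, L) = 5 - L - b (l(b, L) = 5 - (b + L) = 5 - (L + b) = 5 + (-L - b) = 5 - L - b)
V(w) = 2 - w/2
g(D, o) = 60 - 12*o (g(D, o) = (-5 + o)*(-12) = 60 - 12*o)
T(R, s) = -1 + 2*R (T(R, s) = 4 - (5 - R - R) = 4 - (5 - 2*R) = 4 + (-5 + 2*R) = -1 + 2*R)
j(Y, z) = 2 - Y/2
j(439, T(6, 1)) + g(525, -604) = (2 - ½*439) + (60 - 12*(-604)) = (2 - 439/2) + (60 + 7248) = -435/2 + 7308 = 14181/2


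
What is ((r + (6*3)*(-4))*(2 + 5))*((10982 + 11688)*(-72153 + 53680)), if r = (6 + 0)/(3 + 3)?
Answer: 208135106270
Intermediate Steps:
r = 1 (r = 6/6 = 6*(⅙) = 1)
((r + (6*3)*(-4))*(2 + 5))*((10982 + 11688)*(-72153 + 53680)) = ((1 + (6*3)*(-4))*(2 + 5))*((10982 + 11688)*(-72153 + 53680)) = ((1 + 18*(-4))*7)*(22670*(-18473)) = ((1 - 72)*7)*(-418782910) = -71*7*(-418782910) = -497*(-418782910) = 208135106270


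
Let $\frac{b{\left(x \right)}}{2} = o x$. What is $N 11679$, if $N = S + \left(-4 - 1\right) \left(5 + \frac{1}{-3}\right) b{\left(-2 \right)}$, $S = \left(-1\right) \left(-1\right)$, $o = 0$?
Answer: $11679$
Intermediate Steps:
$S = 1$
$b{\left(x \right)} = 0$ ($b{\left(x \right)} = 2 \cdot 0 x = 2 \cdot 0 = 0$)
$N = 1$ ($N = 1 + \left(-4 - 1\right) \left(5 + \frac{1}{-3}\right) 0 = 1 + - 5 \left(5 - \frac{1}{3}\right) 0 = 1 + \left(-5\right) \frac{14}{3} \cdot 0 = 1 - 0 = 1 + 0 = 1$)
$N 11679 = 1 \cdot 11679 = 11679$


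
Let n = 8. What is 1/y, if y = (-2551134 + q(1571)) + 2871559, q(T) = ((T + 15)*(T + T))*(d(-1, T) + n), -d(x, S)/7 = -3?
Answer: 1/144833573 ≈ 6.9045e-9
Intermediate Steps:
d(x, S) = 21 (d(x, S) = -7*(-3) = 21)
q(T) = 58*T*(15 + T) (q(T) = ((T + 15)*(T + T))*(21 + 8) = ((15 + T)*(2*T))*29 = (2*T*(15 + T))*29 = 58*T*(15 + T))
y = 144833573 (y = (-2551134 + 58*1571*(15 + 1571)) + 2871559 = (-2551134 + 58*1571*1586) + 2871559 = (-2551134 + 144513148) + 2871559 = 141962014 + 2871559 = 144833573)
1/y = 1/144833573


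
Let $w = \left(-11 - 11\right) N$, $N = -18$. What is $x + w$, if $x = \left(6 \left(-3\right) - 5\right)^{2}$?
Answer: $925$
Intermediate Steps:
$w = 396$ ($w = \left(-11 - 11\right) \left(-18\right) = \left(-22\right) \left(-18\right) = 396$)
$x = 529$ ($x = \left(-18 - 5\right)^{2} = \left(-23\right)^{2} = 529$)
$x + w = 529 + 396 = 925$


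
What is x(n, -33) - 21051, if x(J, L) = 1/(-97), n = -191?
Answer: -2041948/97 ≈ -21051.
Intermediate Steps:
x(J, L) = -1/97
x(n, -33) - 21051 = -1/97 - 21051 = -2041948/97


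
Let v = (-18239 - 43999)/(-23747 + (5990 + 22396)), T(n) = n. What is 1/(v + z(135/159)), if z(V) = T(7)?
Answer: -4639/29765 ≈ -0.15585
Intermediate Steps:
z(V) = 7
v = -62238/4639 (v = -62238/(-23747 + 28386) = -62238/4639 ≈ -13.416)
1/(v + z(135/159)) = 1/(-62238/4639 + 7) = 1/(-29765/4639) = -4639/29765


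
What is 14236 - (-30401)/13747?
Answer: 195732693/13747 ≈ 14238.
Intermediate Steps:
14236 - (-30401)/13747 = 14236 - 1*(-30401/13747) = 14236 + 30401/13747 = 195732693/13747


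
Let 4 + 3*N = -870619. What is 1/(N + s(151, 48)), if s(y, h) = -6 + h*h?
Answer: -3/863729 ≈ -3.4733e-6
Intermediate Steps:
s(y, h) = -6 + h²
N = -870623/3 (N = -4/3 + (⅓)*(-870619) = -4/3 - 870619/3 = -870623/3 ≈ -2.9021e+5)
1/(N + s(151, 48)) = 1/(-870623/3 + (-6 + 48²)) = 1/(-870623/3 + (-6 + 2304)) = 1/(-870623/3 + 2298) = 1/(-863729/3) = -3/863729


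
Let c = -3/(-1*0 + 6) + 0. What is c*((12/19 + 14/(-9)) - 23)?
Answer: 4091/342 ≈ 11.962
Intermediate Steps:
c = -½ (c = -3/(0 + 6) + 0 = -3/6 + 0 = (⅙)*(-3) + 0 = -½ + 0 = -½ ≈ -0.50000)
c*((12/19 + 14/(-9)) - 23) = -((12/19 + 14/(-9)) - 23)/2 = -((12*(1/19) + 14*(-⅑)) - 23)/2 = -((12/19 - 14/9) - 23)/2 = -(-158/171 - 23)/2 = -½*(-4091/171) = 4091/342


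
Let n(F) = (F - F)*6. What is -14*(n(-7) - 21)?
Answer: 294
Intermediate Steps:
n(F) = 0 (n(F) = 0*6 = 0)
-14*(n(-7) - 21) = -14*(0 - 21) = -14*(-21) = 294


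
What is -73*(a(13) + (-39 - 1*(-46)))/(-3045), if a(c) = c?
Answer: 292/609 ≈ 0.47947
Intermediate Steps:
-73*(a(13) + (-39 - 1*(-46)))/(-3045) = -73*(13 + (-39 - 1*(-46)))/(-3045) = -73*(13 + (-39 + 46))*(-1/3045) = -73*(13 + 7)*(-1/3045) = -73*20*(-1/3045) = -1460*(-1/3045) = 292/609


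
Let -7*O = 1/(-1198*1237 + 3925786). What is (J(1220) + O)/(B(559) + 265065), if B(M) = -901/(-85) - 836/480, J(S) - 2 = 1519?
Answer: 52039554838/9069247591971 ≈ 0.0057380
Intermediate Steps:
J(S) = 1521 (J(S) = 2 + 1519 = 1521)
O = -1/17107020 (O = -1/(7*(-1198*1237 + 3925786)) = -1/(7*(-1481926 + 3925786)) = -⅐/2443860 = -⅐*1/2443860 = -1/17107020 ≈ -5.8456e-8)
B(M) = 1063/120 (B(M) = -901*(-1/85) - 836*1/480 = 53/5 - 209/120 = 1063/120)
(J(1220) + O)/(B(559) + 265065) = (1521 - 1/17107020)/(1063/120 + 265065) = 26019777419/(17107020*(31808863/120)) = (26019777419/17107020)*(120/31808863) = 52039554838/9069247591971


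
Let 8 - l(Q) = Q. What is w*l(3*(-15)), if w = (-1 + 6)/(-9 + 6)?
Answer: -265/3 ≈ -88.333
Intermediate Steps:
w = -5/3 (w = 5/(-3) = 5*(-1/3) = -5/3 ≈ -1.6667)
l(Q) = 8 - Q
w*l(3*(-15)) = -5*(8 - 3*(-15))/3 = -5*(8 - 1*(-45))/3 = -5*(8 + 45)/3 = -5/3*53 = -265/3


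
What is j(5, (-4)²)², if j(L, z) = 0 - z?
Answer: 256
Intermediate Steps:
j(L, z) = -z
j(5, (-4)²)² = (-1*(-4)²)² = (-1*16)² = (-16)² = 256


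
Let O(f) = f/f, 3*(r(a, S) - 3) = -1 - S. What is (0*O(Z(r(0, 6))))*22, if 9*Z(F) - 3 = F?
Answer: 0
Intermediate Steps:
r(a, S) = 8/3 - S/3 (r(a, S) = 3 + (-1 - S)/3 = 3 + (-⅓ - S/3) = 8/3 - S/3)
Z(F) = ⅓ + F/9
O(f) = 1
(0*O(Z(r(0, 6))))*22 = (0*1)*22 = 0*22 = 0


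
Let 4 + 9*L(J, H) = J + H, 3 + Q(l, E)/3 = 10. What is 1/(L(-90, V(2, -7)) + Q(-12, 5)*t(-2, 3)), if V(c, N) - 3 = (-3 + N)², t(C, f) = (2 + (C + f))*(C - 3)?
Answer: -1/314 ≈ -0.0031847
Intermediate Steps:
Q(l, E) = 21 (Q(l, E) = -9 + 3*10 = -9 + 30 = 21)
t(C, f) = (-3 + C)*(2 + C + f) (t(C, f) = (2 + C + f)*(-3 + C) = (-3 + C)*(2 + C + f))
V(c, N) = 3 + (-3 + N)²
L(J, H) = -4/9 + H/9 + J/9 (L(J, H) = -4/9 + (J + H)/9 = -4/9 + (H + J)/9 = -4/9 + (H/9 + J/9) = -4/9 + H/9 + J/9)
1/(L(-90, V(2, -7)) + Q(-12, 5)*t(-2, 3)) = 1/((-4/9 + (3 + (-3 - 7)²)/9 + (⅑)*(-90)) + 21*(-6 + (-2)² - 1*(-2) - 3*3 - 2*3)) = 1/((-4/9 + (3 + (-10)²)/9 - 10) + 21*(-6 + 4 + 2 - 9 - 6)) = 1/((-4/9 + (3 + 100)/9 - 10) + 21*(-15)) = 1/((-4/9 + (⅑)*103 - 10) - 315) = 1/((-4/9 + 103/9 - 10) - 315) = 1/(1 - 315) = 1/(-314) = -1/314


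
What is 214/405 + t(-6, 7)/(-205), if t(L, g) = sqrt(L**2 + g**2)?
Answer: 214/405 - sqrt(85)/205 ≈ 0.48342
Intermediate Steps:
214/405 + t(-6, 7)/(-205) = 214/405 + sqrt((-6)**2 + 7**2)/(-205) = 214*(1/405) + sqrt(36 + 49)*(-1/205) = 214/405 + sqrt(85)*(-1/205) = 214/405 - sqrt(85)/205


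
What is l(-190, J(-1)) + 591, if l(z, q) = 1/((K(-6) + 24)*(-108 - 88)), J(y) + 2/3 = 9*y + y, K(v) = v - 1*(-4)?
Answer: 2548391/4312 ≈ 591.00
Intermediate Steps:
K(v) = 4 + v (K(v) = v + 4 = 4 + v)
J(y) = -⅔ + 10*y (J(y) = -⅔ + (9*y + y) = -⅔ + 10*y)
l(z, q) = -1/4312 (l(z, q) = 1/(((4 - 6) + 24)*(-108 - 88)) = 1/((-2 + 24)*(-196)) = 1/(22*(-196)) = 1/(-4312) = -1/4312)
l(-190, J(-1)) + 591 = -1/4312 + 591 = 2548391/4312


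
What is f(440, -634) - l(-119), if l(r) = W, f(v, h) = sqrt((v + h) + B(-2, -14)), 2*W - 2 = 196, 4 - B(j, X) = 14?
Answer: -99 + 2*I*sqrt(51) ≈ -99.0 + 14.283*I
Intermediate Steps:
B(j, X) = -10 (B(j, X) = 4 - 1*14 = 4 - 14 = -10)
W = 99 (W = 1 + (1/2)*196 = 1 + 98 = 99)
f(v, h) = sqrt(-10 + h + v) (f(v, h) = sqrt((v + h) - 10) = sqrt((h + v) - 10) = sqrt(-10 + h + v))
l(r) = 99
f(440, -634) - l(-119) = sqrt(-10 - 634 + 440) - 1*99 = sqrt(-204) - 99 = 2*I*sqrt(51) - 99 = -99 + 2*I*sqrt(51)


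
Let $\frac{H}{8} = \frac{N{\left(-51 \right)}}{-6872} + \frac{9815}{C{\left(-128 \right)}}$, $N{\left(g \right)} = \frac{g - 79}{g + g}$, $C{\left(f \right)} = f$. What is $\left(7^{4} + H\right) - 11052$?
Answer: $- \frac{6493852919}{700944} \approx -9264.4$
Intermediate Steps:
$N{\left(g \right)} = \frac{-79 + g}{2 g}$
$H = - \frac{429986375}{700944}$ ($H = 8 \left(\frac{\frac{1}{2} \frac{1}{-51} \left(-79 - 51\right)}{-6872} + \frac{9815}{-128}\right) = 8 \left(\frac{1}{2} \left(- \frac{1}{51}\right) \left(-130\right) \left(- \frac{1}{6872}\right) + 9815 \left(- \frac{1}{128}\right)\right) = 8 \left(\frac{65}{51} \left(- \frac{1}{6872}\right) - \frac{9815}{128}\right) = 8 \left(- \frac{65}{350472} - \frac{9815}{128}\right) = 8 \left(- \frac{429986375}{5607552}\right) = - \frac{429986375}{700944} \approx -613.44$)
$\left(7^{4} + H\right) - 11052 = \left(7^{4} - \frac{429986375}{700944}\right) - 11052 = \left(2401 - \frac{429986375}{700944}\right) - 11052 = \frac{1252980169}{700944} - 11052 = - \frac{6493852919}{700944}$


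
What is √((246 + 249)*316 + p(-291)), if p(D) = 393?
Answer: √156813 ≈ 396.00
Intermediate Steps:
√((246 + 249)*316 + p(-291)) = √((246 + 249)*316 + 393) = √(495*316 + 393) = √(156420 + 393) = √156813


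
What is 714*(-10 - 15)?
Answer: -17850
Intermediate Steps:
714*(-10 - 15) = 714*(-25) = -17850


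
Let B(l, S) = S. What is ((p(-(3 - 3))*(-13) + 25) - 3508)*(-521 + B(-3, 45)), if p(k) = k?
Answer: 1657908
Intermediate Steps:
((p(-(3 - 3))*(-13) + 25) - 3508)*(-521 + B(-3, 45)) = ((-(3 - 3)*(-13) + 25) - 3508)*(-521 + 45) = ((-1*0*(-13) + 25) - 3508)*(-476) = ((0*(-13) + 25) - 3508)*(-476) = ((0 + 25) - 3508)*(-476) = (25 - 3508)*(-476) = -3483*(-476) = 1657908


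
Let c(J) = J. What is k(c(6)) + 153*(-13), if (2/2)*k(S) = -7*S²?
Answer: -2241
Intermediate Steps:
k(S) = -7*S²
k(c(6)) + 153*(-13) = -7*6² + 153*(-13) = -7*36 - 1989 = -252 - 1989 = -2241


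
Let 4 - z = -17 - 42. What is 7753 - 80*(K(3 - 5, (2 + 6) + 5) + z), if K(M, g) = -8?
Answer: 3353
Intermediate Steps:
z = 63 (z = 4 - (-17 - 42) = 4 - 1*(-59) = 4 + 59 = 63)
7753 - 80*(K(3 - 5, (2 + 6) + 5) + z) = 7753 - 80*(-8 + 63) = 7753 - 80*55 = 7753 - 4400 = 3353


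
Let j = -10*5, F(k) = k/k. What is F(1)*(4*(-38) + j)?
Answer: -202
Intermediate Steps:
F(k) = 1
j = -50
F(1)*(4*(-38) + j) = 1*(4*(-38) - 50) = 1*(-152 - 50) = 1*(-202) = -202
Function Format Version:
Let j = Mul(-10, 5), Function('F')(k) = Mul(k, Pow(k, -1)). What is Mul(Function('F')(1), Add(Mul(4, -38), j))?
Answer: -202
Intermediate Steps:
Function('F')(k) = 1
j = -50
Mul(Function('F')(1), Add(Mul(4, -38), j)) = Mul(1, Add(Mul(4, -38), -50)) = Mul(1, Add(-152, -50)) = Mul(1, -202) = -202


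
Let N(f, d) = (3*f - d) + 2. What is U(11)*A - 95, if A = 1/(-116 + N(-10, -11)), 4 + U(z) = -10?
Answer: -1803/19 ≈ -94.895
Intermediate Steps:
N(f, d) = 2 - d + 3*f (N(f, d) = (-d + 3*f) + 2 = 2 - d + 3*f)
U(z) = -14 (U(z) = -4 - 10 = -14)
A = -1/133 (A = 1/(-116 + (2 - 1*(-11) + 3*(-10))) = 1/(-116 + (2 + 11 - 30)) = 1/(-116 - 17) = 1/(-133) = -1/133 ≈ -0.0075188)
U(11)*A - 95 = -14*(-1/133) - 95 = 2/19 - 95 = -1803/19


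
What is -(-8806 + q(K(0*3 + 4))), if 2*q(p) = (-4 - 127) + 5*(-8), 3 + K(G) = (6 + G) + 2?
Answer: 17783/2 ≈ 8891.5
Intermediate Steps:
K(G) = 5 + G (K(G) = -3 + ((6 + G) + 2) = -3 + (8 + G) = 5 + G)
q(p) = -171/2 (q(p) = ((-4 - 127) + 5*(-8))/2 = (-131 - 40)/2 = (½)*(-171) = -171/2)
-(-8806 + q(K(0*3 + 4))) = -(-8806 - 171/2) = -1*(-17783/2) = 17783/2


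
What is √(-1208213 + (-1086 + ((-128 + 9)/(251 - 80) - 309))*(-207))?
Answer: 5*I*√13274749/19 ≈ 958.8*I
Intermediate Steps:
√(-1208213 + (-1086 + ((-128 + 9)/(251 - 80) - 309))*(-207)) = √(-1208213 + (-1086 + (-119/171 - 309))*(-207)) = √(-1208213 + (-1086 - 52958/171)*(-207)) = √(-1208213 - 238664/171*(-207)) = √(-1208213 + 5489272/19) = √(-17466775/19) = 5*I*√13274749/19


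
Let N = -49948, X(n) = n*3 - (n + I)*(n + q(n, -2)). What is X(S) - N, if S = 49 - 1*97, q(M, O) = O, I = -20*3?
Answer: 44404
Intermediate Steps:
I = -60
S = -48 (S = 49 - 97 = -48)
X(n) = 3*n - (-60 + n)*(-2 + n) (X(n) = n*3 - (n - 60)*(n - 2) = 3*n - (-60 + n)*(-2 + n))
X(S) - N = (-120 - 1*(-48)**2 + 65*(-48)) - 1*(-49948) = (-120 - 1*2304 - 3120) + 49948 = (-120 - 2304 - 3120) + 49948 = -5544 + 49948 = 44404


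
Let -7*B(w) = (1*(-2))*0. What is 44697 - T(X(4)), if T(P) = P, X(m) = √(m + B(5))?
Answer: 44695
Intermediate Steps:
B(w) = 0 (B(w) = -1*(-2)*0/7 = -(-2)*0/7 = -⅐*0 = 0)
X(m) = √m (X(m) = √(m + 0) = √m)
44697 - T(X(4)) = 44697 - √4 = 44697 - 1*2 = 44697 - 2 = 44695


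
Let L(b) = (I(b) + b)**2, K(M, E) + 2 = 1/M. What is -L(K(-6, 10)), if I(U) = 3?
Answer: -25/36 ≈ -0.69444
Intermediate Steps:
K(M, E) = -2 + 1/M
L(b) = (3 + b)**2
-L(K(-6, 10)) = -(3 + (-2 + 1/(-6)))**2 = -(3 + (-2 - 1/6))**2 = -(3 - 13/6)**2 = -(5/6)**2 = -1*25/36 = -25/36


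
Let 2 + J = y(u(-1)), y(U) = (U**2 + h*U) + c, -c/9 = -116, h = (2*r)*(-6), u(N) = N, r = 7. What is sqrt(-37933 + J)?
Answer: I*sqrt(36806) ≈ 191.85*I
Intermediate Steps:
h = -84 (h = (2*7)*(-6) = 14*(-6) = -84)
c = 1044 (c = -9*(-116) = 1044)
y(U) = 1044 + U**2 - 84*U (y(U) = (U**2 - 84*U) + 1044 = 1044 + U**2 - 84*U)
J = 1127 (J = -2 + (1044 + (-1)**2 - 84*(-1)) = -2 + (1044 + 1 + 84) = -2 + 1129 = 1127)
sqrt(-37933 + J) = sqrt(-37933 + 1127) = sqrt(-36806) = I*sqrt(36806)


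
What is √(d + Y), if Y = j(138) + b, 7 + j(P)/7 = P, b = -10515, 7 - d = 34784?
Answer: 25*I*√71 ≈ 210.65*I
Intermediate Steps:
d = -34777 (d = 7 - 1*34784 = 7 - 34784 = -34777)
j(P) = -49 + 7*P
Y = -9598 (Y = (-49 + 7*138) - 10515 = (-49 + 966) - 10515 = 917 - 10515 = -9598)
√(d + Y) = √(-34777 - 9598) = √(-44375) = 25*I*√71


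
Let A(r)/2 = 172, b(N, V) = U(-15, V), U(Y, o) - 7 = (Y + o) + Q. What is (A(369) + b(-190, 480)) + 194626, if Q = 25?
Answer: 195467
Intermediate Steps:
U(Y, o) = 32 + Y + o (U(Y, o) = 7 + ((Y + o) + 25) = 7 + (25 + Y + o) = 32 + Y + o)
b(N, V) = 17 + V (b(N, V) = 32 - 15 + V = 17 + V)
A(r) = 344 (A(r) = 2*172 = 344)
(A(369) + b(-190, 480)) + 194626 = (344 + (17 + 480)) + 194626 = (344 + 497) + 194626 = 841 + 194626 = 195467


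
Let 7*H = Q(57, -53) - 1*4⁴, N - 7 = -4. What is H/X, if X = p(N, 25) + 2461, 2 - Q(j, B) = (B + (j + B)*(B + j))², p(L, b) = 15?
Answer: -1623/17332 ≈ -0.093642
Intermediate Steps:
N = 3 (N = 7 - 4 = 3)
Q(j, B) = 2 - (B + (B + j)²)² (Q(j, B) = 2 - (B + (j + B)*(B + j))² = 2 - (B + (B + j)*(B + j))² = 2 - (B + (B + j)²)²)
H = -1623/7 (H = ((2 - (-53 + (-53 + 57)²)²) - 1*4⁴)/7 = ((2 - (-53 + 4²)²) - 1*256)/7 = ((2 - (-53 + 16)²) - 256)/7 = ((2 - 1*(-37)²) - 256)/7 = ((2 - 1*1369) - 256)/7 = ((2 - 1369) - 256)/7 = (-1367 - 256)/7 = (⅐)*(-1623) = -1623/7 ≈ -231.86)
X = 2476 (X = 15 + 2461 = 2476)
H/X = -1623/7/2476 = -1623/7*1/2476 = -1623/17332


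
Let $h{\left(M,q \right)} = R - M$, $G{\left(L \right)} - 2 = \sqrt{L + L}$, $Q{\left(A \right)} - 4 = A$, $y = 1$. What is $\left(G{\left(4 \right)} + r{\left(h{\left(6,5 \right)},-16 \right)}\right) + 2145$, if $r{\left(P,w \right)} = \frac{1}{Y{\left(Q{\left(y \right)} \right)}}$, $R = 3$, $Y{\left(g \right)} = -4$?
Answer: $\frac{8587}{4} + 2 \sqrt{2} \approx 2149.6$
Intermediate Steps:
$Q{\left(A \right)} = 4 + A$
$G{\left(L \right)} = 2 + \sqrt{2} \sqrt{L}$ ($G{\left(L \right)} = 2 + \sqrt{L + L} = 2 + \sqrt{2 L} = 2 + \sqrt{2} \sqrt{L}$)
$h{\left(M,q \right)} = 3 - M$
$r{\left(P,w \right)} = - \frac{1}{4}$ ($r{\left(P,w \right)} = \frac{1}{-4} = - \frac{1}{4}$)
$\left(G{\left(4 \right)} + r{\left(h{\left(6,5 \right)},-16 \right)}\right) + 2145 = \left(\left(2 + \sqrt{2} \sqrt{4}\right) - \frac{1}{4}\right) + 2145 = \left(\left(2 + \sqrt{2} \cdot 2\right) - \frac{1}{4}\right) + 2145 = \left(\left(2 + 2 \sqrt{2}\right) - \frac{1}{4}\right) + 2145 = \left(\frac{7}{4} + 2 \sqrt{2}\right) + 2145 = \frac{8587}{4} + 2 \sqrt{2}$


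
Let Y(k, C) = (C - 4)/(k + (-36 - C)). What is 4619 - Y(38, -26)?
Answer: 64681/14 ≈ 4620.1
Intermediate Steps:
Y(k, C) = (-4 + C)/(-36 + k - C)
4619 - Y(38, -26) = 4619 - (4 - 1*(-26))/(36 - 26 - 1*38) = 4619 - (4 + 26)/(36 - 26 - 38) = 4619 - 30/(-28) = 4619 - (-1)*30/28 = 4619 - 1*(-15/14) = 4619 + 15/14 = 64681/14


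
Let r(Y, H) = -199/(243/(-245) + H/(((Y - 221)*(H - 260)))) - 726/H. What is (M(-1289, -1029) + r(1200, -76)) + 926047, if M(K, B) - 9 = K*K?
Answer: 280660436708731/108455762 ≈ 2.5878e+6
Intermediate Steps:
r(Y, H) = -726/H - 199/(-243/245 + H/((-260 + H)*(-221 + Y))) (r(Y, H) = -199/(243*(-1/245) + H/(((-221 + Y)*(-260 + H)))) - 726/H = -199/(-243/245 + H/(((-260 + H)*(-221 + Y)))) - 726/H = -199/(-243/245 + H*(1/((-260 + H)*(-221 + Y)))) - 726/H = -199/(-243/245 + H/((-260 + H)*(-221 + Y))) - 726/H = -726/H - 199/(-243/245 + H/((-260 + H)*(-221 + Y))))
M(K, B) = 9 + K² (M(K, B) = 9 + K*K = 9 + K²)
(M(-1289, -1029) + r(1200, -76)) + 926047 = ((9 + (-1289)²) + (-10136978280 - 10774855*(-76)² + 45868680*1200 + 2840628548*(-76) - 12852718*(-76)*1200 + 48755*1200*(-76)²)/((-76)*(13962780 - 63180*1200 - 53948*(-76) + 243*(-76)*1200))) + 926047 = ((9 + 1661521) - (-10136978280 - 10774855*5776 + 55042416000 - 215887769648 + 1172167881600 + 48755*1200*5776)/(76*(13962780 - 75816000 + 4100048 - 22161600))) + 926047 = (1661530 - 1/76*(-10136978280 - 62235562480 + 55042416000 - 215887769648 + 1172167881600 + 337930656000)/(-79914772)) + 926047 = (1661530 - 1/76*(-1/79914772)*1276880643192) + 926047 = (1661530 + 22801440057/108455762) + 926047 = 180225303675917/108455762 + 926047 = 280660436708731/108455762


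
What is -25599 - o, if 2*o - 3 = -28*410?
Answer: -39721/2 ≈ -19861.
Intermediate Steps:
o = -11477/2 (o = 3/2 + (-28*410)/2 = 3/2 + (1/2)*(-11480) = 3/2 - 5740 = -11477/2 ≈ -5738.5)
-25599 - o = -25599 - 1*(-11477/2) = -25599 + 11477/2 = -39721/2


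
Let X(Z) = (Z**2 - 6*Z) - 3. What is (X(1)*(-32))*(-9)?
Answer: -2304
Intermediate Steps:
X(Z) = -3 + Z**2 - 6*Z
(X(1)*(-32))*(-9) = ((-3 + 1**2 - 6*1)*(-32))*(-9) = ((-3 + 1 - 6)*(-32))*(-9) = -8*(-32)*(-9) = 256*(-9) = -2304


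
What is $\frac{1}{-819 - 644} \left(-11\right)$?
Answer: $\frac{1}{133} \approx 0.0075188$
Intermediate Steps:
$\frac{1}{-819 - 644} \left(-11\right) = \frac{1}{-1463} \left(-11\right) = \left(- \frac{1}{1463}\right) \left(-11\right) = \frac{1}{133}$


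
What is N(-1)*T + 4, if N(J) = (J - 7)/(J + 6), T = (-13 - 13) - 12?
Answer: 324/5 ≈ 64.800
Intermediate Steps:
T = -38 (T = -26 - 12 = -38)
N(J) = (-7 + J)/(6 + J)
N(-1)*T + 4 = ((-7 - 1)/(6 - 1))*(-38) + 4 = (-8/5)*(-38) + 4 = ((⅕)*(-8))*(-38) + 4 = -8/5*(-38) + 4 = 304/5 + 4 = 324/5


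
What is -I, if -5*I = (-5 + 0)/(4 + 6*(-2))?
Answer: ⅛ ≈ 0.12500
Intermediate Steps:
I = -⅛ (I = -(-5 + 0)/(5*(4 + 6*(-2))) = -(-1)/(4 - 12) = -(-1)/(-8) = -(-1)*(-1)/8 = -⅕*5/8 = -⅛ ≈ -0.12500)
-I = -1*(-⅛) = ⅛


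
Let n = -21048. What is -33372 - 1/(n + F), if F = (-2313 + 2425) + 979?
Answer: -666005003/19957 ≈ -33372.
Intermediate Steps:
F = 1091 (F = 112 + 979 = 1091)
-33372 - 1/(n + F) = -33372 - 1/(-21048 + 1091) = -33372 - 1/(-19957) = -33372 - 1*(-1/19957) = -33372 + 1/19957 = -666005003/19957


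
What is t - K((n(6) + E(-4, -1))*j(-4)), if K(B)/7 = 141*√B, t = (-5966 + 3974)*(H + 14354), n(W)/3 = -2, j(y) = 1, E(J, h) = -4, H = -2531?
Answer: -23551416 - 987*I*√10 ≈ -2.3551e+7 - 3121.2*I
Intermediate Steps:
n(W) = -6 (n(W) = 3*(-2) = -6)
t = -23551416 (t = (-5966 + 3974)*(-2531 + 14354) = -1992*11823 = -23551416)
K(B) = 987*√B (K(B) = 7*(141*√B) = 987*√B)
t - K((n(6) + E(-4, -1))*j(-4)) = -23551416 - 987*√((-6 - 4)*1) = -23551416 - 987*√(-10*1) = -23551416 - 987*√(-10) = -23551416 - 987*I*√10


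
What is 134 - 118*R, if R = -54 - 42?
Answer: 11462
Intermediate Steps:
R = -96
134 - 118*R = 134 - 118*(-96) = 134 + 11328 = 11462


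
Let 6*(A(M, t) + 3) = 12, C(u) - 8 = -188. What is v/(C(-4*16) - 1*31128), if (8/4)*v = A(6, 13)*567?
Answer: 189/20872 ≈ 0.0090552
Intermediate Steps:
C(u) = -180 (C(u) = 8 - 188 = -180)
A(M, t) = -1 (A(M, t) = -3 + (1/6)*12 = -3 + 2 = -1)
v = -567/2 (v = (-1*567)/2 = (1/2)*(-567) = -567/2 ≈ -283.50)
v/(C(-4*16) - 1*31128) = -567/(2*(-180 - 1*31128)) = -567/(2*(-180 - 31128)) = -567/2/(-31308) = -567/2*(-1/31308) = 189/20872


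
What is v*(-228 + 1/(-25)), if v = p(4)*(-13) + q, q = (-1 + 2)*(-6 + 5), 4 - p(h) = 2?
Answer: 153927/25 ≈ 6157.1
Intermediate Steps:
p(h) = 2 (p(h) = 4 - 1*2 = 4 - 2 = 2)
q = -1 (q = 1*(-1) = -1)
v = -27 (v = 2*(-13) - 1 = -26 - 1 = -27)
v*(-228 + 1/(-25)) = -27*(-228 + 1/(-25)) = -27*(-228 - 1/25) = -27*(-5701/25) = 153927/25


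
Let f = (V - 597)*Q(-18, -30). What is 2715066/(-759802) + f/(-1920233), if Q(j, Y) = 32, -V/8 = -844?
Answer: -19573758877/5324806109 ≈ -3.6760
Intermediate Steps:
V = 6752 (V = -8*(-844) = 6752)
f = 196960 (f = (6752 - 597)*32 = 6155*32 = 196960)
2715066/(-759802) + f/(-1920233) = 2715066/(-759802) + 196960/(-1920233) = 2715066*(-1/759802) + 196960*(-1/1920233) = -9909/2773 - 196960/1920233 = -19573758877/5324806109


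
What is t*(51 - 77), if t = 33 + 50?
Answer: -2158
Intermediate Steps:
t = 83
t*(51 - 77) = 83*(51 - 77) = 83*(-26) = -2158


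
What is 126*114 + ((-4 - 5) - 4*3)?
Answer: 14343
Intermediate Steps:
126*114 + ((-4 - 5) - 4*3) = 14364 + (-9 - 12) = 14364 - 21 = 14343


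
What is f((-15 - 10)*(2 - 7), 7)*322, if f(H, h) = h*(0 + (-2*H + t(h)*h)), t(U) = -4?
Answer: -626612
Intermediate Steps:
f(H, h) = h*(-4*h - 2*H) (f(H, h) = h*(0 + (-2*H - 4*h)) = h*(0 + (-4*h - 2*H)) = h*(-4*h - 2*H))
f((-15 - 10)*(2 - 7), 7)*322 = -2*7*((-15 - 10)*(2 - 7) + 2*7)*322 = -2*7*(-25*(-5) + 14)*322 = -2*7*(125 + 14)*322 = -2*7*139*322 = -1946*322 = -626612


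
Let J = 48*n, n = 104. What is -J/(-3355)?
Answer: 4992/3355 ≈ 1.4879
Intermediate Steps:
J = 4992 (J = 48*104 = 4992)
-J/(-3355) = -4992/(-3355) = -4992*(-1)/3355 = -1*(-4992/3355) = 4992/3355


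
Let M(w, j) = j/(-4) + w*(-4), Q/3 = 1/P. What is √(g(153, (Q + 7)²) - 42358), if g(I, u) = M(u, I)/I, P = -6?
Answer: 5*I*√17628269/102 ≈ 205.81*I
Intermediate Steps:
Q = -½ (Q = 3/(-6) = 3*(-⅙) = -½ ≈ -0.50000)
M(w, j) = -4*w - j/4 (M(w, j) = j*(-¼) - 4*w = -j/4 - 4*w = -4*w - j/4)
g(I, u) = (-4*u - I/4)/I
√(g(153, (Q + 7)²) - 42358) = √((¼)*(-1*153 - 16*(-½ + 7)²)/153 - 42358) = √((¼)*(1/153)*(-153 - 16*(13/2)²) - 42358) = √((¼)*(1/153)*(-153 - 16*169/4) - 42358) = √((¼)*(1/153)*(-153 - 676) - 42358) = √((¼)*(1/153)*(-829) - 42358) = √(-829/612 - 42358) = √(-25923925/612) = 5*I*√17628269/102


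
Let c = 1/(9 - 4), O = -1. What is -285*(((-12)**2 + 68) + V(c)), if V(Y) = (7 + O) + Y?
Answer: -62187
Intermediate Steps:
c = 1/5 ≈ 0.20000
V(Y) = 6 + Y (V(Y) = (7 - 1) + Y = 6 + Y)
-285*(((-12)**2 + 68) + V(c)) = -285*(((-12)**2 + 68) + (6 + 1/5)) = -285*((144 + 68) + 31/5) = -285*(212 + 31/5) = -285*1091/5 = -62187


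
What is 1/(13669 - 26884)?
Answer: -1/13215 ≈ -7.5672e-5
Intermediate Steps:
1/(13669 - 26884) = 1/(-13215) = -1/13215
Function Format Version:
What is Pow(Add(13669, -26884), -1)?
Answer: Rational(-1, 13215) ≈ -7.5672e-5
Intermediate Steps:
Pow(Add(13669, -26884), -1) = Pow(-13215, -1) = Rational(-1, 13215)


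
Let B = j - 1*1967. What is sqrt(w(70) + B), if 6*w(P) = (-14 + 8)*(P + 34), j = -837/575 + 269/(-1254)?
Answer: I*sqrt(43104335052966)/144210 ≈ 45.527*I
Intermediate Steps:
j = -1204273/721050 (j = -837*1/575 + 269*(-1/1254) = -837/575 - 269/1254 = -1204273/721050 ≈ -1.6702)
w(P) = -34 - P (w(P) = ((-14 + 8)*(P + 34))/6 = (-6*(34 + P))/6 = (-204 - 6*P)/6 = -34 - P)
B = -1419509623/721050 (B = -1204273/721050 - 1*1967 = -1204273/721050 - 1967 = -1419509623/721050 ≈ -1968.7)
sqrt(w(70) + B) = sqrt((-34 - 1*70) - 1419509623/721050) = sqrt((-34 - 70) - 1419509623/721050) = sqrt(-104 - 1419509623/721050) = sqrt(-1494498823/721050) = I*sqrt(43104335052966)/144210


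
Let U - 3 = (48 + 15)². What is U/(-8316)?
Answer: -331/693 ≈ -0.47763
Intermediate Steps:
U = 3972 (U = 3 + (48 + 15)² = 3 + 63² = 3 + 3969 = 3972)
U/(-8316) = 3972/(-8316) = 3972*(-1/8316) = -331/693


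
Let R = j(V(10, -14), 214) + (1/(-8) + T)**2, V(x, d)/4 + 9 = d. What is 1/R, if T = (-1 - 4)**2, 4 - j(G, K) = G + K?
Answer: 64/32049 ≈ 0.0019969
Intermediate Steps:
V(x, d) = -36 + 4*d
j(G, K) = 4 - G - K (j(G, K) = 4 - (G + K) = 4 + (-G - K) = 4 - G - K)
T = 25 (T = (-5)**2 = 25)
R = 32049/64 (R = (4 - (-36 + 4*(-14)) - 1*214) + (1/(-8) + 25)**2 = (4 - (-36 - 56) - 214) + (-1/8 + 25)**2 = (4 - 1*(-92) - 214) + (199/8)**2 = (4 + 92 - 214) + 39601/64 = -118 + 39601/64 = 32049/64 ≈ 500.77)
1/R = 1/(32049/64) = 64/32049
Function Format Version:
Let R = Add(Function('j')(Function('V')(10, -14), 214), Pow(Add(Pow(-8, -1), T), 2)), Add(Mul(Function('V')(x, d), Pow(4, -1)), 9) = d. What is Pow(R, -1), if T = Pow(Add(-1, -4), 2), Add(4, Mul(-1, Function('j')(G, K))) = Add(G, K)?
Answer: Rational(64, 32049) ≈ 0.0019969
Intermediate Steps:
Function('V')(x, d) = Add(-36, Mul(4, d))
Function('j')(G, K) = Add(4, Mul(-1, G), Mul(-1, K)) (Function('j')(G, K) = Add(4, Mul(-1, Add(G, K))) = Add(4, Add(Mul(-1, G), Mul(-1, K))) = Add(4, Mul(-1, G), Mul(-1, K)))
T = 25 (T = Pow(-5, 2) = 25)
R = Rational(32049, 64) (R = Add(Add(4, Mul(-1, Add(-36, Mul(4, -14))), Mul(-1, 214)), Pow(Add(Pow(-8, -1), 25), 2)) = Add(Add(4, Mul(-1, Add(-36, -56)), -214), Pow(Add(Rational(-1, 8), 25), 2)) = Add(Add(4, Mul(-1, -92), -214), Pow(Rational(199, 8), 2)) = Add(Add(4, 92, -214), Rational(39601, 64)) = Add(-118, Rational(39601, 64)) = Rational(32049, 64) ≈ 500.77)
Pow(R, -1) = Pow(Rational(32049, 64), -1) = Rational(64, 32049)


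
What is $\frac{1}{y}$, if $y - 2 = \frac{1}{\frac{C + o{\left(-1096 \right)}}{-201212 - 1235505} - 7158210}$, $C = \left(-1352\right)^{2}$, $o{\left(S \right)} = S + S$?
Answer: $\frac{10284323822282}{20568646207847} \approx 0.5$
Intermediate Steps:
$o{\left(S \right)} = 2 S$
$C = 1827904$
$y = \frac{20568646207847}{10284323822282}$ ($y = 2 + \frac{1}{\frac{1827904 + 2 \left(-1096\right)}{-201212 - 1235505} - 7158210} = 2 + \frac{1}{\frac{1827904 - 2192}{-1436717} - 7158210} = 2 + \frac{1}{1825712 \left(- \frac{1}{1436717}\right) - 7158210} = 2 + \frac{1}{- \frac{1825712}{1436717} - 7158210} = 2 + \frac{1}{- \frac{10284323822282}{1436717}} = 2 - \frac{1436717}{10284323822282} = \frac{20568646207847}{10284323822282} \approx 2.0$)
$\frac{1}{y} = \frac{1}{\frac{20568646207847}{10284323822282}} = \frac{10284323822282}{20568646207847}$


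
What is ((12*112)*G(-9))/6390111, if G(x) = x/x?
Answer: 64/304291 ≈ 0.00021033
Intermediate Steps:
G(x) = 1
((12*112)*G(-9))/6390111 = ((12*112)*1)/6390111 = (1344*1)*(1/6390111) = 1344*(1/6390111) = 64/304291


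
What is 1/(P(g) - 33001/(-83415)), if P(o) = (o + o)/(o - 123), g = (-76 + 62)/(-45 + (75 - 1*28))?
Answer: 1084395/545794 ≈ 1.9868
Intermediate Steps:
g = -7 (g = -14/(-45 + (75 - 28)) = -14/(-45 + 47) = -14/2 = -14*1/2 = -7)
P(o) = 2*o/(-123 + o) (P(o) = (2*o)/(-123 + o) = 2*o/(-123 + o))
1/(P(g) - 33001/(-83415)) = 1/(2*(-7)/(-123 - 7) - 33001/(-83415)) = 1/(2*(-7)/(-130) - 33001*(-1/83415)) = 1/(2*(-7)*(-1/130) + 33001/83415) = 1/(7/65 + 33001/83415) = 1/(545794/1084395) = 1084395/545794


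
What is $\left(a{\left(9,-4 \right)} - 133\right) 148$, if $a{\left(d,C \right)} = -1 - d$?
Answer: $-21164$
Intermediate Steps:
$\left(a{\left(9,-4 \right)} - 133\right) 148 = \left(\left(-1 - 9\right) - 133\right) 148 = \left(-10 - 133\right) 148 = \left(-143\right) 148 = -21164$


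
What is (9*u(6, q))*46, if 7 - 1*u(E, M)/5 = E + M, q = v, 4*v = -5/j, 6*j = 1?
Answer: 17595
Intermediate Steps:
j = ⅙ (j = (⅙)*1 = ⅙ ≈ 0.16667)
v = -15/2 (v = (-5/⅙)/4 = (-5*6)/4 = (¼)*(-30) = -15/2 ≈ -7.5000)
q = -15/2 ≈ -7.5000
u(E, M) = 35 - 5*E - 5*M (u(E, M) = 35 - 5*(E + M) = 35 + (-5*E - 5*M) = 35 - 5*E - 5*M)
(9*u(6, q))*46 = (9*(35 - 5*6 - 5*(-15/2)))*46 = (9*(35 - 30 + 75/2))*46 = (9*(85/2))*46 = (765/2)*46 = 17595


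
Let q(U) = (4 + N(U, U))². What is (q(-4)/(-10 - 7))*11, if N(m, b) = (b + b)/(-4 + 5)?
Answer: -176/17 ≈ -10.353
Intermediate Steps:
N(m, b) = 2*b (N(m, b) = (2*b)/1 = (2*b)*1 = 2*b)
q(U) = (4 + 2*U)²
(q(-4)/(-10 - 7))*11 = ((4*(2 - 4)²)/(-10 - 7))*11 = ((4*(-2)²)/(-17))*11 = ((4*4)*(-1/17))*11 = (16*(-1/17))*11 = -16/17*11 = -176/17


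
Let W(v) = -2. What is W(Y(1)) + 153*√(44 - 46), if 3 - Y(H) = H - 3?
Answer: -2 + 153*I*√2 ≈ -2.0 + 216.37*I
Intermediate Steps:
Y(H) = 6 - H (Y(H) = 3 - (H - 3) = 3 - (-3 + H) = 3 + (3 - H) = 6 - H)
W(Y(1)) + 153*√(44 - 46) = -2 + 153*√(44 - 46) = -2 + 153*√(-2) = -2 + 153*(I*√2) = -2 + 153*I*√2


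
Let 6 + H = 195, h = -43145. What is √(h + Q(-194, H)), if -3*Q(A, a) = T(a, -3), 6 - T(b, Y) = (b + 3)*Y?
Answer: I*√43339 ≈ 208.18*I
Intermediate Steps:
H = 189 (H = -6 + 195 = 189)
T(b, Y) = 6 - Y*(3 + b) (T(b, Y) = 6 - (b + 3)*Y = 6 - (3 + b)*Y = 6 - Y*(3 + b))
Q(A, a) = -5 - a (Q(A, a) = -(6 - 3*(-3) - 1*(-3)*a)/3 = -(6 + 9 + 3*a)/3 = -(15 + 3*a)/3 = -5 - a)
√(h + Q(-194, H)) = √(-43145 + (-5 - 1*189)) = √(-43145 + (-5 - 189)) = √(-43145 - 194) = √(-43339) = I*√43339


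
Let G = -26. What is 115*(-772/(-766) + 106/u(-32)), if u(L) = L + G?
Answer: -1047075/11107 ≈ -94.272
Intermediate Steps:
u(L) = -26 + L (u(L) = L - 26 = -26 + L)
115*(-772/(-766) + 106/u(-32)) = 115*(-772/(-766) + 106/(-26 - 32)) = 115*(-772*(-1/766) + 106/(-58)) = 115*(386/383 + 106*(-1/58)) = 115*(386/383 - 53/29) = 115*(-9105/11107) = -1047075/11107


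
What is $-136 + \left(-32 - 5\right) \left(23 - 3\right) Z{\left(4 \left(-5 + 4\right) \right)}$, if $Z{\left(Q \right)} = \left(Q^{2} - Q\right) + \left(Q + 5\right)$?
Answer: $-15676$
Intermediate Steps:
$Z{\left(Q \right)} = 5 + Q^{2}$ ($Z{\left(Q \right)} = \left(Q^{2} - Q\right) + \left(5 + Q\right) = 5 + Q^{2}$)
$-136 + \left(-32 - 5\right) \left(23 - 3\right) Z{\left(4 \left(-5 + 4\right) \right)} = -136 + \left(-32 - 5\right) \left(23 - 3\right) \left(5 + \left(4 \left(-5 + 4\right)\right)^{2}\right) = -136 + \left(-37\right) 20 \left(5 + \left(4 \left(-1\right)\right)^{2}\right) = -136 - 740 \left(5 + \left(-4\right)^{2}\right) = -136 - 740 \left(5 + 16\right) = -136 - 15540 = -15676$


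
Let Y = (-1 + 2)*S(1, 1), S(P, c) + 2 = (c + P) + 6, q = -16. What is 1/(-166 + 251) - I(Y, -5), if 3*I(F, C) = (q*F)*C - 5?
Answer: -40372/255 ≈ -158.32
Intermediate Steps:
S(P, c) = 4 + P + c (S(P, c) = -2 + ((c + P) + 6) = -2 + ((P + c) + 6) = -2 + (6 + P + c) = 4 + P + c)
Y = 6 (Y = (-1 + 2)*(4 + 1 + 1) = 1*6 = 6)
I(F, C) = -5/3 - 16*C*F/3 (I(F, C) = ((-16*F)*C - 5)/3 = (-16*C*F - 5)/3 = (-5 - 16*C*F)/3 = -5/3 - 16*C*F/3)
1/(-166 + 251) - I(Y, -5) = 1/(-166 + 251) - (-5/3 - 16/3*(-5)*6) = 1/85 - (-5/3 + 160) = 1/85 - 1*475/3 = 1/85 - 475/3 = -40372/255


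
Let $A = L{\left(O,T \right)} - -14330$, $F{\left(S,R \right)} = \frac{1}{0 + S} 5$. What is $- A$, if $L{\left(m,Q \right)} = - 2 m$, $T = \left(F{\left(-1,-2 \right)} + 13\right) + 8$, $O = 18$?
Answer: $-14294$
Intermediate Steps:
$F{\left(S,R \right)} = \frac{5}{S}$ ($F{\left(S,R \right)} = \frac{1}{S} 5 = \frac{5}{S}$)
$T = 16$ ($T = \left(\frac{5}{-1} + 13\right) + 8 = \left(5 \left(-1\right) + 13\right) + 8 = \left(-5 + 13\right) + 8 = 8 + 8 = 16$)
$A = 14294$ ($A = \left(-2\right) 18 - -14330 = -36 + 14330 = 14294$)
$- A = \left(-1\right) 14294 = -14294$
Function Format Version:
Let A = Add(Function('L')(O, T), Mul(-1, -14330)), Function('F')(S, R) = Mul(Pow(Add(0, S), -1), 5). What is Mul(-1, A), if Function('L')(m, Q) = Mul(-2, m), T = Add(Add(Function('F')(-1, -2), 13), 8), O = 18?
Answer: -14294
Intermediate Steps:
Function('F')(S, R) = Mul(5, Pow(S, -1)) (Function('F')(S, R) = Mul(Pow(S, -1), 5) = Mul(5, Pow(S, -1)))
T = 16 (T = Add(Add(Mul(5, Pow(-1, -1)), 13), 8) = Add(Add(Mul(5, -1), 13), 8) = Add(Add(-5, 13), 8) = Add(8, 8) = 16)
A = 14294 (A = Add(Mul(-2, 18), Mul(-1, -14330)) = Add(-36, 14330) = 14294)
Mul(-1, A) = Mul(-1, 14294) = -14294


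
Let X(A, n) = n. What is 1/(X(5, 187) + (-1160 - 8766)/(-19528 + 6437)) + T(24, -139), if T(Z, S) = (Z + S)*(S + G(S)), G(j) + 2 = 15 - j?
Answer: -3674611694/2457943 ≈ -1495.0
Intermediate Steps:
G(j) = 13 - j (G(j) = -2 + (15 - j) = 13 - j)
T(Z, S) = 13*S + 13*Z (T(Z, S) = (Z + S)*(S + (13 - S)) = (S + Z)*13 = 13*S + 13*Z)
1/(X(5, 187) + (-1160 - 8766)/(-19528 + 6437)) + T(24, -139) = 1/(187 + (-1160 - 8766)/(-19528 + 6437)) + (13*(-139) + 13*24) = 1/(187 - 9926/(-13091)) + (-1807 + 312) = 1/(187 - 9926*(-1/13091)) - 1495 = 1/(187 + 9926/13091) - 1495 = 1/(2457943/13091) - 1495 = 13091/2457943 - 1495 = -3674611694/2457943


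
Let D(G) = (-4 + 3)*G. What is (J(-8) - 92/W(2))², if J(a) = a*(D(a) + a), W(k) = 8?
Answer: 529/4 ≈ 132.25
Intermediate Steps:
D(G) = -G
J(a) = 0 (J(a) = a*(-a + a) = a*0 = 0)
(J(-8) - 92/W(2))² = (0 - 92/8)² = (0 - 92*⅛)² = (0 - 23/2)² = (-23/2)² = 529/4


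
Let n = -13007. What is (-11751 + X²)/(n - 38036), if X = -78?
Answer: 5667/51043 ≈ 0.11102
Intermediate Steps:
(-11751 + X²)/(n - 38036) = (-11751 + (-78)²)/(-13007 - 38036) = (-11751 + 6084)/(-51043) = -5667*(-1/51043) = 5667/51043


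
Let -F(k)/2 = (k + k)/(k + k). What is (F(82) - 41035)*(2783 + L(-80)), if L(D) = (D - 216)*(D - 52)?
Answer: -1717603635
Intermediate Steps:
F(k) = -2 (F(k) = -2*(k + k)/(k + k) = -2*2*k/(2*k) = -2*2*k*1/(2*k) = -2*1 = -2)
L(D) = (-216 + D)*(-52 + D)
(F(82) - 41035)*(2783 + L(-80)) = (-2 - 41035)*(2783 + (11232 + (-80)**2 - 268*(-80))) = -41037*(2783 + (11232 + 6400 + 21440)) = -41037*(2783 + 39072) = -41037*41855 = -1717603635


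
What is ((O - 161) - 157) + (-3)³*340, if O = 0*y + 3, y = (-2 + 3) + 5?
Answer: -9495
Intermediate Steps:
y = 6 (y = 1 + 5 = 6)
O = 3 (O = 0*6 + 3 = 0 + 3 = 3)
((O - 161) - 157) + (-3)³*340 = ((3 - 161) - 157) + (-3)³*340 = (-158 - 157) - 27*340 = -315 - 9180 = -9495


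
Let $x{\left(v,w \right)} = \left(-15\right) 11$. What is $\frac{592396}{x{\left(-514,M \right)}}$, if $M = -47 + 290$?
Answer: $- \frac{592396}{165} \approx -3590.3$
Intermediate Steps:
$M = 243$
$x{\left(v,w \right)} = -165$
$\frac{592396}{x{\left(-514,M \right)}} = \frac{592396}{-165} = 592396 \left(- \frac{1}{165}\right) = - \frac{592396}{165}$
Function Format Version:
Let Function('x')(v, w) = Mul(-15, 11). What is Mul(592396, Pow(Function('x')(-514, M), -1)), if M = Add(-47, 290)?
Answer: Rational(-592396, 165) ≈ -3590.3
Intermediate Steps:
M = 243
Function('x')(v, w) = -165
Mul(592396, Pow(Function('x')(-514, M), -1)) = Mul(592396, Pow(-165, -1)) = Mul(592396, Rational(-1, 165)) = Rational(-592396, 165)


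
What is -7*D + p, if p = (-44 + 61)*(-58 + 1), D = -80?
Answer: -409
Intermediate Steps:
p = -969 (p = 17*(-57) = -969)
-7*D + p = -7*(-80) - 969 = 560 - 969 = -409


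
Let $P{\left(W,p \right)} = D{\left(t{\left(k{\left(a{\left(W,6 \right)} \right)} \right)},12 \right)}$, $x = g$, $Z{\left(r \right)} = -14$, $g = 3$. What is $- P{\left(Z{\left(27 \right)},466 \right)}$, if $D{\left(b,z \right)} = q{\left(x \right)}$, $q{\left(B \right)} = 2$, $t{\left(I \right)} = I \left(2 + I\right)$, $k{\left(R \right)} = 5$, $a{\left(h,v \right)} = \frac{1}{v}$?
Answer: $-2$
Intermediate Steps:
$x = 3$
$D{\left(b,z \right)} = 2$
$P{\left(W,p \right)} = 2$
$- P{\left(Z{\left(27 \right)},466 \right)} = \left(-1\right) 2 = -2$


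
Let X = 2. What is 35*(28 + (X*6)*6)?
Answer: 3500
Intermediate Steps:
35*(28 + (X*6)*6) = 35*(28 + (2*6)*6) = 35*(28 + 12*6) = 35*(28 + 72) = 35*100 = 3500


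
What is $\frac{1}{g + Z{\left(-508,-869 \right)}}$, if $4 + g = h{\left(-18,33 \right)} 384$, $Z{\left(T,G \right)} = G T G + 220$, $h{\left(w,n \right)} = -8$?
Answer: $- \frac{1}{383624644} \approx -2.6067 \cdot 10^{-9}$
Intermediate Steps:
$Z{\left(T,G \right)} = 220 + T G^{2}$ ($Z{\left(T,G \right)} = T G^{2} + 220 = 220 + T G^{2}$)
$g = -3076$ ($g = -4 - 3072 = -3076$)
$\frac{1}{g + Z{\left(-508,-869 \right)}} = \frac{1}{-3076 + \left(220 - 508 \left(-869\right)^{2}\right)} = \frac{1}{-3076 + \left(220 - 383621788\right)} = \frac{1}{-3076 - 383621568} = \frac{1}{-383624644} = - \frac{1}{383624644}$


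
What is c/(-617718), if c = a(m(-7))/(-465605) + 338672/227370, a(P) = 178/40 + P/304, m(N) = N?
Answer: -452232608299/187546417289431200 ≈ -2.4113e-6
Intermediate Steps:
a(P) = 89/20 + P/304 (a(P) = 178*(1/40) + P*(1/304) = 89/20 + P/304)
c = 452232608299/303611708400 (c = (89/20 + (1/304)*(-7))/(-465605) + 338672/227370 = (89/20 - 7/304)*(-1/465605) + 338672*(1/227370) = (6729/1520)*(-1/465605) + 169336/113685 = -6729/707719600 + 169336/113685 = 452232608299/303611708400 ≈ 1.4895)
c/(-617718) = (452232608299/303611708400)/(-617718) = (452232608299/303611708400)*(-1/617718) = -452232608299/187546417289431200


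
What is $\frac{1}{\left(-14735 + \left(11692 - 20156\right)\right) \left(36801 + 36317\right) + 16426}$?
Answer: $- \frac{1}{1696248056} \approx -5.8954 \cdot 10^{-10}$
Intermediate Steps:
$\frac{1}{\left(-14735 + \left(11692 - 20156\right)\right) \left(36801 + 36317\right) + 16426} = \frac{1}{\left(-14735 - 8464\right) 73118 + 16426} = \frac{1}{\left(-23199\right) 73118 + 16426} = \frac{1}{-1696264482 + 16426} = \frac{1}{-1696248056} = - \frac{1}{1696248056}$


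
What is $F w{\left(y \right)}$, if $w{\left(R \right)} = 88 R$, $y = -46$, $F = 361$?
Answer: $-1461328$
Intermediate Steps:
$F w{\left(y \right)} = 361 \cdot 88 \left(-46\right) = 361 \left(-4048\right) = -1461328$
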